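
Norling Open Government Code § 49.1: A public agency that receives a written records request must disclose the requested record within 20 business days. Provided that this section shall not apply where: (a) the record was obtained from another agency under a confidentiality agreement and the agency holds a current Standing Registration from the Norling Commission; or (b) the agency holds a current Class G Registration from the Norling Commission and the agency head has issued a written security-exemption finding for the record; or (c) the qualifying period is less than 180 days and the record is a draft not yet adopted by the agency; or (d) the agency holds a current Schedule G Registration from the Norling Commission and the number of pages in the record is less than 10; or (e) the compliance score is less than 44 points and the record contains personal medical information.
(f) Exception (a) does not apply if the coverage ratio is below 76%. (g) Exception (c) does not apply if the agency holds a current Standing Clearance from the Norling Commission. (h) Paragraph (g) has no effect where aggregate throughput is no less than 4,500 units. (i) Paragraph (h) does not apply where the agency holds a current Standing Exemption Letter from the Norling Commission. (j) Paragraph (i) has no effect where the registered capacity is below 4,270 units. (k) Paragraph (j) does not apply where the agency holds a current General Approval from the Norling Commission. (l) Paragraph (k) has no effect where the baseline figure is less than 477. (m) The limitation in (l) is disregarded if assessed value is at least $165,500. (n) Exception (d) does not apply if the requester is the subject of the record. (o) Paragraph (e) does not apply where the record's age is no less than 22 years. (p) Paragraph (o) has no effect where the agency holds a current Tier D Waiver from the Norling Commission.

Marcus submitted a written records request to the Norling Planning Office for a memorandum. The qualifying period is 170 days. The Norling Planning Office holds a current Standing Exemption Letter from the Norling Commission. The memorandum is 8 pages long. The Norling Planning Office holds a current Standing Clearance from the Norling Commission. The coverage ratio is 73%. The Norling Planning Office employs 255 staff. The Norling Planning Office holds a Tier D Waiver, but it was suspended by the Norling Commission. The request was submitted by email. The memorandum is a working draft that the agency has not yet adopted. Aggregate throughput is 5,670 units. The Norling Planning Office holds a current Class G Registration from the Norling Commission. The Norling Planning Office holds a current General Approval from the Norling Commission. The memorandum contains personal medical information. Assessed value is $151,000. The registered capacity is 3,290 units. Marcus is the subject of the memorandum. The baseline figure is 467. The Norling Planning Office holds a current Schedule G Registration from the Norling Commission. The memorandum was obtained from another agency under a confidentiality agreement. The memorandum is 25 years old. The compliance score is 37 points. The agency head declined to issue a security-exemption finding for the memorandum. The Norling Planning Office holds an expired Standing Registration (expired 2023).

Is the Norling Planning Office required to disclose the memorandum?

No — exception (c) applies; the Norling Planning Office is not required to disclose the memorandum.

Exception (a) requires that the agency holds a current Standing Registration from the Norling Commission; but the Standing Registration is not current, so (a) is unavailable.
Exception (b) does not apply: the agency head declined to issue a security-exemption finding.
Exception (c)'s conditions are all satisfied: the qualifying period is 170 days, less than the 180 days limit; the memorandum is an unadopted draft. Considering the limiting provisions: (g) operates (a current Standing Clearance is held), but is overridden by (h): (h) operates against (g): aggregate throughput is 5,670 units, meeting the 4,500 units threshold. (i) applies (a current Standing Exemption Letter is held), but is itself disapplied by (j): (j) operates against (i): the registered capacity is 3,290 units, below the 4,270 units limit. (k) would limit (j) — a current General Approval is held — but (l) sets (k) aside: (l) is engaged — the baseline figure is 467, less than the 477 limit. (m), which would lift (l), is not triggered — assessed value is $151,000, short of $165,500. Exception (c) stands.
Exception (d)'s conditions are all satisfied: a current Schedule G Registration is held; the number of pages in the record is 8, less than the 10 limit. But applying paragraph (n): (n) is triggered — Marcus is the subject of the memorandum. (d) is therefore removed.
All of (e)'s requirements are met (the compliance score is 37 points, less than the 44 points limit; the memorandum contains personal medical information). But: (o) applies — the record's age is 25 years, meeting the 22 years threshold. (p), which would lift (o), is not triggered — there is no Tier D Waiver in force. So (e) is unavailable.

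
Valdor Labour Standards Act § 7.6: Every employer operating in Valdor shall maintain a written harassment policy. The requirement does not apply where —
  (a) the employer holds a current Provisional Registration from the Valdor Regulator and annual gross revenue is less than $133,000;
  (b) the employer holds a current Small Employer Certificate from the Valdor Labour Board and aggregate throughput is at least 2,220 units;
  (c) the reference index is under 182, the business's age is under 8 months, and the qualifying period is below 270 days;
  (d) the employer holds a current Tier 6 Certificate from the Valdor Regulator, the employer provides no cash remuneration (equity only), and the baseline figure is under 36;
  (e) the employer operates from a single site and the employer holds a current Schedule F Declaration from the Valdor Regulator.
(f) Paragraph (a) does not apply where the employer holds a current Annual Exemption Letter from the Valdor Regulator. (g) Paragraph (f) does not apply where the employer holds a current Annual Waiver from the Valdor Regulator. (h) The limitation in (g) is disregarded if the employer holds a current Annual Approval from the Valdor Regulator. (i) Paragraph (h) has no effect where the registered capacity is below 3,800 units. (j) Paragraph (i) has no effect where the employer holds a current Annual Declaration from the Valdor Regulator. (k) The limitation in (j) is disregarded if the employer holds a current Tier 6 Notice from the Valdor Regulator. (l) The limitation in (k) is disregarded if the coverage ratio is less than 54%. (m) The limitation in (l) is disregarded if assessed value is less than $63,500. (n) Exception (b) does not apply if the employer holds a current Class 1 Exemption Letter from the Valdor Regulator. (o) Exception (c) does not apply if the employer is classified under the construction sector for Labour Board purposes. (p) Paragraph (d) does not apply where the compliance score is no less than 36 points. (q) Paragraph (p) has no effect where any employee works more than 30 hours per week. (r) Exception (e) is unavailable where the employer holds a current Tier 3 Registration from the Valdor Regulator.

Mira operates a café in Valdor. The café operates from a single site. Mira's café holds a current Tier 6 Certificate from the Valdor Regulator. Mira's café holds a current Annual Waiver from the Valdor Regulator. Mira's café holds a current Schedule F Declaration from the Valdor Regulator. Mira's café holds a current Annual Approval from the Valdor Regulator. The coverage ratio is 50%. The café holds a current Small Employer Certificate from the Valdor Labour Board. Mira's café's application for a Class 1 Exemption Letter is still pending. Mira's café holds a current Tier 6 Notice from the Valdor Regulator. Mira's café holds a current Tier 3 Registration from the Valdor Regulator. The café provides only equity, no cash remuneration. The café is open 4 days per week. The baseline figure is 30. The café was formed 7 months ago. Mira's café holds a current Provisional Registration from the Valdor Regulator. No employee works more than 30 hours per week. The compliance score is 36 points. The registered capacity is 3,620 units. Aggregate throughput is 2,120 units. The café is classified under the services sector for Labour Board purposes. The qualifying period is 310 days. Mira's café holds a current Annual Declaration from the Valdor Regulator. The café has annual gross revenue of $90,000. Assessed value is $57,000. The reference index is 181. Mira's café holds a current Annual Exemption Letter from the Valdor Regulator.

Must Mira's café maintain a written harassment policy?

No — exception (a) applies; Mira's café is not required to maintain a written harassment policy.

Exception (a): a current Provisional Registration is held; annual gross revenue is $90,000, less than the $133,000 limit — every condition holds. Under paragraphs (f)–(m): (f) is triggered (a current Annual Exemption Letter is held), but is itself disapplied by (g): (g) operates against (f): a current Annual Waiver is held. (h) is triggered (a current Annual Approval is held), but yields to (i): (i) operates against (h): the registered capacity is 3,620 units, below the 3,800 units limit. (j) applies (a current Annual Declaration is held), but yields to (k): (k) operates — a current Tier 6 Notice is held. (l) would limit (k) — the coverage ratio is 50%, less than the 54% limit — but (m) sets (l) aside: (m) operates against (l): assessed value is $57,000, less than the $63,500 limit. (a) remains available.
Exception (b) does not apply: aggregate throughput is 2,120 units, short of 2,220 units.
Exception (c) does not apply: the qualifying period is 310 days, not below 270 days.
Exception (d): a current Tier 6 Certificate is held; remuneration is equity-only; the baseline figure is 30, under the 36 limit — every condition holds. However, paragraphs (p)–(q) must be considered: (p) is engaged — the compliance score is 36 points, meeting the 36 points threshold. (q) is not engaged (no employee exceeds 30 hours/week), so (p) stands. So (d) is unavailable.
All of (e)'s requirements are met (the employer operates from a single site; a current Schedule F Declaration is held). However, paragraph (r) must be considered: (r) operates against (e): a current Tier 3 Registration is held. So (e) is unavailable.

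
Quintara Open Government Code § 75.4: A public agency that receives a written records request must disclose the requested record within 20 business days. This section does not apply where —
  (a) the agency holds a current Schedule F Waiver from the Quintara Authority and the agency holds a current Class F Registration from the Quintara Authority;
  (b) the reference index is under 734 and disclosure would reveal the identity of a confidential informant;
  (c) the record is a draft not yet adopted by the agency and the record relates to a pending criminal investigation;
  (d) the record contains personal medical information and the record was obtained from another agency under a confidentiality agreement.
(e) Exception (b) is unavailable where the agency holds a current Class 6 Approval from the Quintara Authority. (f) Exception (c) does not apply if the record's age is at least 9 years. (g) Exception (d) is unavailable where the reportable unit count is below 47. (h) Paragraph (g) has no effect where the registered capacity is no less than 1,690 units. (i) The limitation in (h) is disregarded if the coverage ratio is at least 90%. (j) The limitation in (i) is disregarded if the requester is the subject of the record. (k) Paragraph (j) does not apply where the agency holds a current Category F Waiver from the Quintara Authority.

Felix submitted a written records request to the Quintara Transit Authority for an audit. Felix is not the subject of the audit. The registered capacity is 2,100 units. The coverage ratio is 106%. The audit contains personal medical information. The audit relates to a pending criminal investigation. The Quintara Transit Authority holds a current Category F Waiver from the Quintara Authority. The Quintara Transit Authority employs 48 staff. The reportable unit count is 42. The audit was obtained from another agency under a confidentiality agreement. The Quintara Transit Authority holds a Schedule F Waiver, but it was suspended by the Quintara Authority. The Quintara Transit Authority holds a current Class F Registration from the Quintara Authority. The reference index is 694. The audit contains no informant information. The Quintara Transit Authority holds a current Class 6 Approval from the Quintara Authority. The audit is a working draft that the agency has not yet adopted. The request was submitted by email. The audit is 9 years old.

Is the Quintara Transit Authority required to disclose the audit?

Exception (a) fails — no current Schedule F Waiver is held.
Exception (b) requires that disclosure would reveal the identity of a confidential informant; but the audit contains no informant information, so (b) is unavailable.
Exception (c)'s conditions are all satisfied: the audit is an unadopted draft; the audit relates to a pending investigation. But: (f) is engaged — the record's age is 9 years, meeting the 9 years threshold. (c) is therefore removed.
Exception (d)'s conditions are all satisfied: the audit contains personal medical information; the audit was obtained under a confidentiality agreement. But applying paragraphs (g)–(k): (g) operates against (d): the reportable unit count is 42, below the 47 limit. (h) is triggered (the registered capacity is 2,100 units, meeting the 1,690 units threshold), but is overridden by (i): (i) operates against (h): the coverage ratio is 106%, meeting the 90% threshold. (j) does not operate here (Felix is not the subject of the audit), so (i) stands. Exception (d) does not apply.
None of the exceptions is available; § 75.4 applies in full.

Yes — the Quintara Transit Authority must disclose the audit.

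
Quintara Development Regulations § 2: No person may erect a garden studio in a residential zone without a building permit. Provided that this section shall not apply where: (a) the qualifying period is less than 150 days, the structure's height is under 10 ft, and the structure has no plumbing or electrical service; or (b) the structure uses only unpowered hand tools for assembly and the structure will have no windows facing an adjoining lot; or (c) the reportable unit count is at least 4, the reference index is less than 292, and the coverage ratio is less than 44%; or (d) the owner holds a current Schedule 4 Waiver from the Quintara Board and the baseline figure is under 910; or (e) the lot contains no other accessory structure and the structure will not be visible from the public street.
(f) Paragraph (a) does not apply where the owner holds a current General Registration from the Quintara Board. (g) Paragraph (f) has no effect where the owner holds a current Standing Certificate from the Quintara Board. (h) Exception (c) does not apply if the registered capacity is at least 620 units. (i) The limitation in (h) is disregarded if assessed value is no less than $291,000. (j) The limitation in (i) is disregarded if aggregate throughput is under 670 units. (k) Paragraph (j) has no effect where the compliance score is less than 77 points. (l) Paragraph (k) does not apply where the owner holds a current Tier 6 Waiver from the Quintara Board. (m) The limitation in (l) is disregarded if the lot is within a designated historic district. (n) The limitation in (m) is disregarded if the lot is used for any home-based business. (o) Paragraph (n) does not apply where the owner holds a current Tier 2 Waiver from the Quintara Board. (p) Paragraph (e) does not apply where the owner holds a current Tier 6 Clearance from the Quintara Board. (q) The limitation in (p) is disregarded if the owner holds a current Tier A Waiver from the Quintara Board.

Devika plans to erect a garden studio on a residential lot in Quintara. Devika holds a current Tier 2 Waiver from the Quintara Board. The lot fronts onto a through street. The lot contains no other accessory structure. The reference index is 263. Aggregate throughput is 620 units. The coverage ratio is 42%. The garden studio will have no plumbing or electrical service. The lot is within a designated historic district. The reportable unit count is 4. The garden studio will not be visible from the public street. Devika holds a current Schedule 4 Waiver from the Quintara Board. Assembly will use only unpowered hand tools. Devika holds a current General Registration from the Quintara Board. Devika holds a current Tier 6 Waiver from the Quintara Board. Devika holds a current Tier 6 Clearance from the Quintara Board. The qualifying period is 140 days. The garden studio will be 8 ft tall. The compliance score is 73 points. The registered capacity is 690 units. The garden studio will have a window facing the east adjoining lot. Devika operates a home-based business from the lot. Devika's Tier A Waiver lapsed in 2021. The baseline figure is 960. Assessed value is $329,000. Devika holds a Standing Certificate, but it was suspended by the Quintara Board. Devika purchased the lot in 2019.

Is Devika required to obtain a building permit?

No — exception (c) applies; Devika does not need a building permit.

Exception (a): the qualifying period is 140 days, less than the 150 days limit; the structure's height is 8 ft, under the 10 ft limit; there is no plumbing or electrical service — every condition holds. Turning to paragraphs (f)–(g): (f) operates against (a): a current General Registration is held. (g), which would lift (f), is not engaged — there is no Standing Certificate in force. (a) is therefore removed.
Exception (b) fails — a window faces an adjoining lot.
Exception (c): the reportable unit count is 4, meeting the 4 threshold; the reference index is 263, less than the 292 limit; the coverage ratio is 42%, less than the 44% limit — every condition holds. Under paragraphs (h)–(o): (h) would limit (c) — the registered capacity is 690 units, meeting the 620 units threshold — but (i) sets (h) aside: (i) operates against (h): assessed value is $329,000, meeting the $291,000 threshold. (j) would limit (i) — aggregate throughput is 620 units, under the 670 units limit — but (k) sets (j) aside: (k) is triggered — the compliance score is 73 points, less than the 77 points limit. (l) would limit (k) — a current Tier 6 Waiver is held — but (m) sets (l) aside: (m) operates against (l): the lot is in a historic district. (n) is triggered (a home-based business operates on the lot), but is itself disapplied by (o): (o) operates against (n): a current Tier 2 Waiver is held. (c) remains available.
Exception (d) does not apply: the baseline figure is 960, not under 910.
Exception (e): the lot has no other accessory structure; the structure will not be visible from the street — every condition holds. However, paragraphs (p)–(q) must be considered: (p) is triggered — a current Tier 6 Clearance is held. (q), which would lift (p), does not operate here — the Tier A Waiver is not current. So (e) is unavailable.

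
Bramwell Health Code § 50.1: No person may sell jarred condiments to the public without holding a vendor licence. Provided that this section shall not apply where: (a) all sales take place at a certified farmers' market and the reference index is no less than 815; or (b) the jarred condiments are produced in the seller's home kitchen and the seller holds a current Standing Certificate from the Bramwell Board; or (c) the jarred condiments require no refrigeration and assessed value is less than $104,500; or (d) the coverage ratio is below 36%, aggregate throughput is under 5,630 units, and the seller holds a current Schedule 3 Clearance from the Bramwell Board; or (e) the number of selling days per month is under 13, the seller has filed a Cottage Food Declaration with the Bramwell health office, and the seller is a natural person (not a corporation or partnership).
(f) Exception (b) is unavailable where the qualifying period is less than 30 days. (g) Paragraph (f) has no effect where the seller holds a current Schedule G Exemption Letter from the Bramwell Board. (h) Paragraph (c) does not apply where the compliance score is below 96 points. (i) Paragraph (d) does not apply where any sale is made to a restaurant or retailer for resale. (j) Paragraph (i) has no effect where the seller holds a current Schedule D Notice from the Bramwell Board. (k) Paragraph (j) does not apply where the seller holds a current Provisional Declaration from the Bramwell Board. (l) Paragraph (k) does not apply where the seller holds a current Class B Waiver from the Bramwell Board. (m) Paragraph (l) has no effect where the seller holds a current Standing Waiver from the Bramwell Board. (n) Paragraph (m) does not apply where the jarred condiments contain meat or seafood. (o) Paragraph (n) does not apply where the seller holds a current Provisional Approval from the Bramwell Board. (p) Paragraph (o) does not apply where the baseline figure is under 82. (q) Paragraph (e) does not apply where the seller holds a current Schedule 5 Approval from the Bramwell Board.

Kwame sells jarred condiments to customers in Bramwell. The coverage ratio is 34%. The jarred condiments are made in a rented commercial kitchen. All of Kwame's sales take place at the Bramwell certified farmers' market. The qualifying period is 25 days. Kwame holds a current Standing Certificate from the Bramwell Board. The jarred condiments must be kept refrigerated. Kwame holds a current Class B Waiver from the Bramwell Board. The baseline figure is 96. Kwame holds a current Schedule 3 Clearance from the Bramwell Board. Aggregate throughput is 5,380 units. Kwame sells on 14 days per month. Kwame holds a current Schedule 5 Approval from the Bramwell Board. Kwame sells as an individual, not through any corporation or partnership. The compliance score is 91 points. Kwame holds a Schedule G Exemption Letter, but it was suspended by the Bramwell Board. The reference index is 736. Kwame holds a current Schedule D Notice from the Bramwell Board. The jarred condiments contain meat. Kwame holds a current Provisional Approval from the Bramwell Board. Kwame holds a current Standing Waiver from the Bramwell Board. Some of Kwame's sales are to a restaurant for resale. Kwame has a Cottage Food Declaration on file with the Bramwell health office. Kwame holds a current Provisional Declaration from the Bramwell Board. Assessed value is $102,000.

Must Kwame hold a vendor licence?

Exception (a) requires that the reference index is no less than 815; but the reference index is 736, short of 815, so (a) is unavailable.
Exception (b) does not apply: the jarred condiments are made in a commercial kitchen, not a home kitchen.
Exception (c) does not apply: the jarred condiments require refrigeration.
All of (d)'s requirements are met (the coverage ratio is 34%, below the 36% limit; aggregate throughput is 5,380 units, under the 5,630 units limit; a current Schedule 3 Clearance is held). Turning to paragraphs (i)–(p): (i) operates — some sales are to a restaurant for resale. (j) is engaged (a current Schedule D Notice is held), but is set aside by (k): (k) operates against (j): a current Provisional Declaration is held. (l) would limit (k) — a current Class B Waiver is held — but (m) sets (l) aside: (m) operates against (l): a current Standing Waiver is held. (n) applies (the jarred condiments contain meat), but is set aside by (o): (o) applies — a current Provisional Approval is held. (p) is not engaged (the baseline figure is 96, not under 82), so (o) stands. Exception (d) does not apply.
Exception (e) requires that the number of selling days per month is under 13; but the number of selling days per month is 14, not under 13, so (e) is unavailable.
Every exception is unavailable, so the rule governs.

Yes — Kwame must hold a vendor licence.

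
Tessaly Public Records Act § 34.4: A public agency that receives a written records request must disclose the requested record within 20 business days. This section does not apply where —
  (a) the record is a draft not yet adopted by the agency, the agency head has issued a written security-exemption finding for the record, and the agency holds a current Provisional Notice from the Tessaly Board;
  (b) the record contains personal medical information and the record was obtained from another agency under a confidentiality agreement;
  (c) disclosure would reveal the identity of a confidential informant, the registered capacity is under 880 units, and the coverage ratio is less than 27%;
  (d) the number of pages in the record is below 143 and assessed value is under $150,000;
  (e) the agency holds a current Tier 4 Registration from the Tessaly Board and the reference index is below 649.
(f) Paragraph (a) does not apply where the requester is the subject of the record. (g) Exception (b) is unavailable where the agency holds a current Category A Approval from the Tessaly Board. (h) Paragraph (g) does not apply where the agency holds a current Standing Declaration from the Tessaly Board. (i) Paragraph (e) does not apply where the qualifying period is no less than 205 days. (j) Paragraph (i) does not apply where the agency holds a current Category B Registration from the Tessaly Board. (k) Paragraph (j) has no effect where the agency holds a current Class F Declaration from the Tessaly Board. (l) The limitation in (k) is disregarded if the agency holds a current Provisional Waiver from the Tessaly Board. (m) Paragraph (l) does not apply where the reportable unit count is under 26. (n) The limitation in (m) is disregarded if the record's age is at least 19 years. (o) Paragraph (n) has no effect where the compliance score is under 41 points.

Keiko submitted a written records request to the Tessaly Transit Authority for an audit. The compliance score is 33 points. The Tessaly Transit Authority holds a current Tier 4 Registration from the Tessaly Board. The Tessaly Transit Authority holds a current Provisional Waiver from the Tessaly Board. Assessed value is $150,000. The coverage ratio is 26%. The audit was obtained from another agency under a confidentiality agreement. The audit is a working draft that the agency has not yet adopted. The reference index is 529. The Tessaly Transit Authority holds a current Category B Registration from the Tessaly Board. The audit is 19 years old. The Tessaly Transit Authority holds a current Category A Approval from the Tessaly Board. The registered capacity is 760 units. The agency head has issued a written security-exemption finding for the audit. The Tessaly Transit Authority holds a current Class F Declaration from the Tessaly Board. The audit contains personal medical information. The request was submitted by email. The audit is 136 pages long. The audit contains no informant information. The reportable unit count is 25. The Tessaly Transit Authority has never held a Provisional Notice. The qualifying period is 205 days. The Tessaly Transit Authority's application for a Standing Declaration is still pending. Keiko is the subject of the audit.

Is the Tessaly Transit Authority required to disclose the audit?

Yes — the Tessaly Transit Authority must disclose the audit.

Exception (a) fails — the Provisional Notice is not current.
Exception (b) is satisfied on its face — the audit contains personal medical information; the audit was obtained under a confidentiality agreement. However, paragraphs (g)–(h) must be considered: (g) is engaged — a current Category A Approval is held. (h), which would lift (g), is not triggered — no current Standing Declaration is held. So (b) is unavailable.
Exception (c) fails — the audit contains no informant information.
Exception (d) fails — assessed value is $150,000, not under $150,000.
Exception (e)'s conditions are all satisfied: a current Tier 4 Registration is held; the reference index is 529, below the 649 limit. But applying paragraphs (i)–(o): (i) operates against (e): the qualifying period is 205 days, meeting the 205 days threshold. (j) operates (a current Category B Registration is held), but yields to (k): (k) is triggered — a current Class F Declaration is held. (l) would limit (k) — a current Provisional Waiver is held — but (m) sets (l) aside: (m) operates against (l): the reportable unit count is 25, under the 26 limit. (n) operates (the record's age is 19 years, meeting the 19 years threshold), but is overridden by (o): (o) is triggered — the compliance score is 33 points, under the 41 points limit. Exception (e) does not apply.
None of the exceptions is available; § 34.4 applies in full.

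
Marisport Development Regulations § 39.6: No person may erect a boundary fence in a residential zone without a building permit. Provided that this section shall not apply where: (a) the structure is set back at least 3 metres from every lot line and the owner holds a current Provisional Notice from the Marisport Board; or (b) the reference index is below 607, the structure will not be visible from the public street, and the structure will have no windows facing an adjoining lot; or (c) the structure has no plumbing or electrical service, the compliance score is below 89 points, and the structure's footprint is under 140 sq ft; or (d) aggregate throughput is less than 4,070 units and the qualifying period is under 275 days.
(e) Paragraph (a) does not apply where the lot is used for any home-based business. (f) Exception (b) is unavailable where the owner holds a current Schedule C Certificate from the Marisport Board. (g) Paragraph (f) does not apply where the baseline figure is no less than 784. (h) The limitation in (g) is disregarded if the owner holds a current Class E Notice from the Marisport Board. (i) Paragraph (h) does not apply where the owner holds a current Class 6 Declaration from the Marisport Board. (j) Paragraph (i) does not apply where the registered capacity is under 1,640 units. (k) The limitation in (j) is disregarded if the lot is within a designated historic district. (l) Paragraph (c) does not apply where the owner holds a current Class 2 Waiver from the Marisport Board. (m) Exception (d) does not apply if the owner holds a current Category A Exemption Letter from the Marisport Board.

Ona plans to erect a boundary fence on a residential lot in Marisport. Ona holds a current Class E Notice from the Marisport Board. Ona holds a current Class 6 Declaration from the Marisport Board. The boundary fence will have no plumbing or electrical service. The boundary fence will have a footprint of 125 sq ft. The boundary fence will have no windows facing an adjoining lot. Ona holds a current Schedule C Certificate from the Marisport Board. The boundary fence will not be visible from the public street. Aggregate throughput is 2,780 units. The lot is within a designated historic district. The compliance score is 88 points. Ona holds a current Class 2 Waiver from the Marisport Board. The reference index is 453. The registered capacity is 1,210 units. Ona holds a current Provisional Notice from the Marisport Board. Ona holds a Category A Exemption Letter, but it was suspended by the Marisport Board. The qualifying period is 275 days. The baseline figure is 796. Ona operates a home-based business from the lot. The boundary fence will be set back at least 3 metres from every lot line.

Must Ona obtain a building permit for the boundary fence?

No — exception (b) applies; Ona does not need a building permit.

Exception (a)'s conditions are all satisfied: the setback is at least 3 m on every side; a current Provisional Notice is held. However, paragraph (e) must be considered: (e) applies — a home-based business operates on the lot. (a) is therefore removed.
Exception (b)'s conditions are all satisfied: the reference index is 453, below the 607 limit; the structure will not be visible from the street; no windows face an adjoining lot. Under paragraphs (f)–(k): (f) is engaged (a current Schedule C Certificate is held), but is set aside by (g): (g) operates against (f): the baseline figure is 796, meeting the 784 threshold. (h) would limit (g) — a current Class E Notice is held — but (i) sets (h) aside: (i) operates — a current Class 6 Declaration is held. (j) would limit (i) — the registered capacity is 1,210 units, under the 1,640 units limit — but (k) sets (j) aside: (k) applies — the lot is in a historic district. Exception (b) stands.
Exception (c)'s conditions are all satisfied: there is no plumbing or electrical service; the compliance score is 88 points, below the 89 points limit; the structure's footprint is 125 sq ft, under the 140 sq ft limit. But: (l) operates against (c): a current Class 2 Waiver is held. So (c) is unavailable.
Exception (d) fails — the qualifying period is 275 days, not under 275 days.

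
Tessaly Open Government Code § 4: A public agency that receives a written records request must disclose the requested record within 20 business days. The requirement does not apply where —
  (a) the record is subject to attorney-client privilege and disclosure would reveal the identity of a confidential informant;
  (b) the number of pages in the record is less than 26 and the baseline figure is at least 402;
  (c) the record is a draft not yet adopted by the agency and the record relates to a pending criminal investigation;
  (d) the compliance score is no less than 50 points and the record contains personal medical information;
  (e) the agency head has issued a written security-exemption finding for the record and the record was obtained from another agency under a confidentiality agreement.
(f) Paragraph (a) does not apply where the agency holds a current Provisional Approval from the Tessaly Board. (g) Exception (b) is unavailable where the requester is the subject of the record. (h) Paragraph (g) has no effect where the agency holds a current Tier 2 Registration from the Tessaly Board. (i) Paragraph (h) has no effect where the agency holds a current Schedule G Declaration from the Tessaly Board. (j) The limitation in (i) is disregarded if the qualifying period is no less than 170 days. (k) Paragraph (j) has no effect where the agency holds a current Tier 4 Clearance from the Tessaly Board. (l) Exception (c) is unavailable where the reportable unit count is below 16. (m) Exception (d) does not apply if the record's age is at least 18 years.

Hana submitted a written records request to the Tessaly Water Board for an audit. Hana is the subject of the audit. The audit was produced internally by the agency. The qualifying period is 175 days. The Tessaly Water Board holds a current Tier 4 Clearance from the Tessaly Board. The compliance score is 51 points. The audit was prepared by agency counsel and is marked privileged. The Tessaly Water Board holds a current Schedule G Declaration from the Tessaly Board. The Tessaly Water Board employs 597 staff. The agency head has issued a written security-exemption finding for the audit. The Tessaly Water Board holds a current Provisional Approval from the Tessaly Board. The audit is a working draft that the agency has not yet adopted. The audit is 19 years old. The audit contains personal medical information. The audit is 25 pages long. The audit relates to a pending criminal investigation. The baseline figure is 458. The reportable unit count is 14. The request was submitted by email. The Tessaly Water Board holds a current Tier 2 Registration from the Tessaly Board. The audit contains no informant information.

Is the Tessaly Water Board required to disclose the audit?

Exception (a) requires that disclosure would reveal the identity of a confidential informant; but the audit contains no informant information, so (a) is unavailable.
Exception (b) is satisfied on its face — the number of pages in the record is 25, less than the 26 limit; the baseline figure is 458, meeting the 402 threshold. Turning to paragraphs (g)–(k): (g) operates against (b): Hana is the subject of the audit. (h) would limit (g) — a current Tier 2 Registration is held — but (i) sets (h) aside: (i) is engaged — a current Schedule G Declaration is held. (j) operates (the qualifying period is 175 days, meeting the 170 days threshold), but is overridden by (k): (k) applies — a current Tier 4 Clearance is held. Exception (b) does not apply.
Exception (c): the audit is an unadopted draft; the audit relates to a pending investigation — every condition holds. But: (l) operates against (c): the reportable unit count is 14, below the 16 limit. Exception (c) does not apply.
Exception (d)'s conditions are all satisfied: the compliance score is 51 points, meeting the 50 points threshold; the audit contains personal medical information. But: (m) operates against (d): the record's age is 19 years, meeting the 18 years threshold. (d) is therefore removed.
Exception (e) requires that the record was obtained from another agency under a confidentiality agreement; but the audit was produced internally, so (e) is unavailable.
No exception displaces § 4.

Yes — the Tessaly Water Board must disclose the audit.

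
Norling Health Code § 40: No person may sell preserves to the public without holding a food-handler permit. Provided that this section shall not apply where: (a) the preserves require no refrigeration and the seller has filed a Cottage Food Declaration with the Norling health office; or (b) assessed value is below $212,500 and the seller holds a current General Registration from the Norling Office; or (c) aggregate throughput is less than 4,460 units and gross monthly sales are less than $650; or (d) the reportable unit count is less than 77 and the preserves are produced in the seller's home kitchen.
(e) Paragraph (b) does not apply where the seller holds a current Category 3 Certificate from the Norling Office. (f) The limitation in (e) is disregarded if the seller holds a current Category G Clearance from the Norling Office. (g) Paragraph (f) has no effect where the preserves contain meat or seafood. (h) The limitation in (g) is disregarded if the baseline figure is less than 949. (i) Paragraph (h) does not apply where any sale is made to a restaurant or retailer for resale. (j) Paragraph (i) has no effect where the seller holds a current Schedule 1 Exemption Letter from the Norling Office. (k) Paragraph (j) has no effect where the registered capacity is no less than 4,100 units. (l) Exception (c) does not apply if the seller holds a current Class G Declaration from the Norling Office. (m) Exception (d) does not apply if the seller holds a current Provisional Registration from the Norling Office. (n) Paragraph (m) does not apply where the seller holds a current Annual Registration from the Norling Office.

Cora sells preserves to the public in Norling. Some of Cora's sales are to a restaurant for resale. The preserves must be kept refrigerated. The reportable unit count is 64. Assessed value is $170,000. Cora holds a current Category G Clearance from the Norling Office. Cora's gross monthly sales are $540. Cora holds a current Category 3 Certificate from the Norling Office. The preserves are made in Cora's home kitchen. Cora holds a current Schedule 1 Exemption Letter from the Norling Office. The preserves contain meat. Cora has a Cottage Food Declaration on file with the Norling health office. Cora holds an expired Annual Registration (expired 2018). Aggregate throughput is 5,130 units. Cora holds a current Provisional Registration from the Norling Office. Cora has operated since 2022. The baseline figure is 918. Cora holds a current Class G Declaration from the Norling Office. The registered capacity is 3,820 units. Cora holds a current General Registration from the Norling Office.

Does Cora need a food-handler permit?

No — exception (b) applies; Cora is not required to hold a food-handler permit.

Exception (a) fails — the preserves require refrigeration.
All of (b)'s requirements are met (assessed value is $170,000, below the $212,500 limit; a current General Registration is held). As to paragraphs (e)–(k): (e) would limit (b) — a current Category 3 Certificate is held — but (f) sets (e) aside: (f) applies — a current Category G Clearance is held. (g) is triggered (the preserves contain meat), but yields to (h): (h) operates against (g): the baseline figure is 918, less than the 949 limit. (i) would limit (h) — some sales are to a restaurant for resale — but (j) sets (i) aside: (j) operates against (i): a current Schedule 1 Exemption Letter is held. (k) does not operate here (the registered capacity is 3,820 units, short of 4,100 units), so (j) stands. So (b) applies.
Exception (c) does not apply: aggregate throughput is 5,130 units, not less than 4,460 units.
Exception (d): the reportable unit count is 64, less than the 77 limit; the preserves are home-kitchen produced — every condition holds. But: (m) operates against (d): a current Provisional Registration is held. (n) does not operate here (there is no Annual Registration in force), so (m) stands. Exception (d) does not apply.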